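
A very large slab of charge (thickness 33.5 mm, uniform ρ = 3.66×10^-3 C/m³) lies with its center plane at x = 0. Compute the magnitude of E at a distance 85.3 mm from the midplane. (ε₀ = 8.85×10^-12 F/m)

The point |x| = 85.3 mm lies outside the slab (half-thickness 0.01675 m). A symmetric pillbox spanning the full slab encloses Q_enc = ρ·d·A.
Flux = 2EA ⇒ E = |ρ|d/(2ε₀), independent of distance outside.
E = (3.66×10^-3)(0.0335)/(2·8.85×10^-12) = 6.93×10^6 N/C.

|E| = 6.93×10^6 V/m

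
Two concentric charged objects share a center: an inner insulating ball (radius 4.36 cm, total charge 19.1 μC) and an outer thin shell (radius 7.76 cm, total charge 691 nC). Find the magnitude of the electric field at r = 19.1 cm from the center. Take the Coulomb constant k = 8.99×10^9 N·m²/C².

Use a concentric Gaussian sphere at r = 19.1 cm (r > 7.76 cm, enclosing both).
Q_enc = (19.1 μC) + (691 nC) = 1.979e-5 C.
Gauss's law: E·4πr² = Q_enc/ε₀.
E = k|Q_enc|/r² = (8.99×10^9)(1.979×10^-5)/(0.191)² = 4.88×10^6 N/C.

|E| = 4.88e6 V/m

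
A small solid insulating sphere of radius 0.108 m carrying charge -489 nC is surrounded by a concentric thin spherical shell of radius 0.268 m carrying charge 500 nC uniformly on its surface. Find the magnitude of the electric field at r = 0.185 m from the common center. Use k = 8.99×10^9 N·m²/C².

Symmetry ⇒ E = E(r) r̂. Gaussian sphere of radius r = 0.185 m (between the bodies, 0.108 m < r < 0.268 m).
The shell at 0.268 m lies outside the Gaussian surface, so Q_enc = -489 nC = -4.89×10^-7 C.
Applying ∮E·dA = Q_enc/ε₀ with Φ = E(4πr²):
E = k|Q_enc|/r² = (8.99×10^9)(4.89e-7)/(0.185)² = 1.28×10^5 N/C.

1.28×10^5 V/m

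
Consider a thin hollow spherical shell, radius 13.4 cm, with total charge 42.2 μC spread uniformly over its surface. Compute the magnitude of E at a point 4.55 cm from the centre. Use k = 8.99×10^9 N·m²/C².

E = 0

Symmetry ⇒ E = E(r) r̂. Gaussian sphere of radius r = 4.55 cm (inside the shell, r < 13.4 cm).
No charge lies within this surface, so Q_enc = 0 and Gauss's law gives E·4πr² = 0 ⇒ E = 0.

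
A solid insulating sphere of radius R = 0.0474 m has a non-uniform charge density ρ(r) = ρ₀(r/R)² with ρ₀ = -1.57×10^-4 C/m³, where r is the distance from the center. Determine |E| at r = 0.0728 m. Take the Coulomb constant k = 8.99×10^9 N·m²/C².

Use a concentric Gaussian sphere at r = 0.0728 m (r > R, all charge enclosed).
Q_enc = 4π ∫₀^R ρ₀(r'/R)^2 r'² dr' = 4πρ₀R³/5 = -4.202×10^-8 C.
Since E is radial and uniform over the Gaussian sphere, Φ = E·4πr² = Q_enc/ε₀.
E = k|Q_enc|/r² = (8.99×10^9)(4.202×10^-8)/(0.0728)² = 7.13×10^4 N/C.

|E| ≈ 7.13×10^4 N/C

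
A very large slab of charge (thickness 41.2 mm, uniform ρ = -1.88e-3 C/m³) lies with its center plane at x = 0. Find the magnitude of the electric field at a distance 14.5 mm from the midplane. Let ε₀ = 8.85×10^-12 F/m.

By symmetry E is perpendicular to the slab. A Gaussian pillbox from −14.5 mm to +14.5 mm (face area A) lies entirely within the slab.
Q_enc = ρ·(2x)·A and flux = 2EA, so 2EA = 2ρxA/ε₀ ⇒ E = |ρ|x/ε₀.
E = (1.88×10^-3)(0.0145)/(8.85×10^-12) = 3.08×10^6 N/C.

|E| ≈ 3.08e6 N/C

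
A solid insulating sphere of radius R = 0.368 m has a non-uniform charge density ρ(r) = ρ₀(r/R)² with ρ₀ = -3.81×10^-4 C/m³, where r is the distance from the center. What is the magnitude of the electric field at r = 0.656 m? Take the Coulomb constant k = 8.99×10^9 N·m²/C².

9.97×10^5 N/C

Use a concentric Gaussian sphere at r = 0.656 m (r > R, all charge enclosed).
Q_enc = 4π ∫₀^R ρ₀(r'/R)^2 r'² dr' = 4πρ₀R³/5 = -4.772e-5 C.
By Gauss's law, ∮E·dA = E·4πr² = Q_enc/ε₀.
E = k|Q_enc|/r² = (8.99×10^9)(4.772×10^-5)/(0.656)² = 9.97×10^5 N/C.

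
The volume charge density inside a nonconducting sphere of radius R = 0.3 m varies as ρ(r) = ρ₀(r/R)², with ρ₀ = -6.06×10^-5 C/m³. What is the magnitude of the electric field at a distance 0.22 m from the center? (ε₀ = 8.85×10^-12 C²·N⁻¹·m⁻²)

E ≈ 1.62×10^5 N/C

Take a concentric spherical Gaussian surface of radius r = 0.22 m (r < R).
Integrate the density: Q_enc = 4π ∫₀^r ρ₀(r'/R)^2 r'² dr' = 4πρ₀ r^5/(5·R²) = -8.721×10^-7 C.
By Gauss's law, ∮E·dA = E·4πr² = Q_enc/ε₀.
E = |Q_enc|/(4πε₀r²) = (8.721e-7)/(4π·8.85×10^-12·(0.22)²) = 1.62e5 N/C.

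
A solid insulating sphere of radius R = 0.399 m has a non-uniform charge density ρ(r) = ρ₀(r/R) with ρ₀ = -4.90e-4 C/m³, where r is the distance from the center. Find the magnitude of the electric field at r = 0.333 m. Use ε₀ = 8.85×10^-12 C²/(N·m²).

Symmetry ⇒ E = E(r) r̂. Gaussian sphere of radius r = 0.333 m (r < R).
Integrate the density: Q_enc = 4π ∫₀^r ρ₀(r'/R)^1 r'² dr' = 4πρ₀ r^4/(4·R) = -4.744×10^-5 C.
By Gauss's law, ∮E·dA = E·4πr² = Q_enc/ε₀.
E = |Q_enc|/(4πε₀r²) = (4.744e-5)/(4π·8.85×10^-12·(0.333)²) = 3.85×10^6 N/C.

|E| = 3.85e6 N/C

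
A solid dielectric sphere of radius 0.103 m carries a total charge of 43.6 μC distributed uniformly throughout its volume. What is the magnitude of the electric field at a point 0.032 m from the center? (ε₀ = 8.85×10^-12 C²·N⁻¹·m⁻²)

Use a concentric Gaussian sphere at r = 0.032 m (r < R).
For a uniform sphere the enclosed fraction is (r/R)³, so Q_enc = (43.6 μC)(0.032/0.103)³ = 1.307×10^-6 C.
Gauss's law: E·4πr² = Q_enc/ε₀.
E = |Q_enc|/(4πε₀r²) = (1.307×10^-6)/(4π·8.85×10^-12·(0.032)²) = 1.15×10^7 N/C.

E ≈ 1.15×10^7 N/C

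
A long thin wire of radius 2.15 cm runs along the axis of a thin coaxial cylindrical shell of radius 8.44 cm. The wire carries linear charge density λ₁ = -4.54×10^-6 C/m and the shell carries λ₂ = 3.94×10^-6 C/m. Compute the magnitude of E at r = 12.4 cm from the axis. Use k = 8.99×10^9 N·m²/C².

E ≈ 8.70×10^4 N/C

Choose a coaxial cylinder of radius r = 12.4 cm (arbitrary length L) as the Gaussian surface (r > 8.44 cm, enclosing both).
λ_enc = λ₁ + λ₂ = (-4.54×10^-6) + (3.94e-6) = -6.00×10^-7 C/m.
Gauss's law: E·2πrL = λ_enc L/ε₀.
E = 2k|λ_enc|/r = 2(8.99×10^9)(6.00×10^-7)/(0.124) = 8.70×10^4 N/C.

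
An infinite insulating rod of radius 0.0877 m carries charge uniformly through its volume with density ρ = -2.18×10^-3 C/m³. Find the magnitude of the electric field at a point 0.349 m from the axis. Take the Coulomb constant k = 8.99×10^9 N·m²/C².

2.71×10^6 V/m

Take a coaxial cylindrical Gaussian surface of radius r = 0.349 m and length L (r > 0.0877 m, full cross-section enclosed).
λ_enc = ρ·πR² = (-2.18e-3)π(0.0877)² = -5.268e-5 C/m.
By Gauss's law (flux through the curved wall only), E·2πrL = λ_enc L/ε₀.
E = 2k|λ_enc|/r = 2(8.99×10^9)(5.268×10^-5)/(0.349) = 2.71e6 N/C.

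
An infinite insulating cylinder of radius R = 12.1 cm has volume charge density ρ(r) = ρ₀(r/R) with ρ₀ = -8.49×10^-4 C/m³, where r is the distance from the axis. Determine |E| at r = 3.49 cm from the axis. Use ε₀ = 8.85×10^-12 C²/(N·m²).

Take a coaxial cylindrical Gaussian surface of radius r = 3.49 cm and length L (r < R).
λ_enc = ∫₀^r ρ(r')·2πr' dr' = (2πρ₀/R)·r^3/3 = -6.247×10^-7 C/m.
By Gauss's law (flux through the curved wall only), E·2πrL = λ_enc L/ε₀.
E = |λ_enc|/(2πε₀r) = (6.247×10^-7)/(2π·8.85×10^-12·0.0349) = 3.22×10^5 N/C.

E ≈ 3.22e5 N/C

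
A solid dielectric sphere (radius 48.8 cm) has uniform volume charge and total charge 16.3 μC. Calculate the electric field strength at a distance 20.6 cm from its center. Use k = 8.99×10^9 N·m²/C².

|E| ≈ 2.60e5 V/m

Symmetry ⇒ E = E(r) r̂. Gaussian sphere of radius r = 20.6 cm (r < R).
Only the charge within r is enclosed: Q_enc = Q·(r/R)³ = (16.3 μC)·(20.6 cm/48.8 cm)³ = 1.226e-6 C.
Since E is radial and uniform over the Gaussian sphere, Φ = E·4πr² = Q_enc/ε₀.
E = k|Q_enc|/r² = (8.99×10^9)(1.226×10^-6)/(0.206)² = 2.60×10^5 N/C.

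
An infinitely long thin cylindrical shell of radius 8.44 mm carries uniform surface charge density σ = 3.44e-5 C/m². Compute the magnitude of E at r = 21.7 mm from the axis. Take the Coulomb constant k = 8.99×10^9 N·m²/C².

By cylindrical symmetry E is radial; use a coaxial Gaussian cylinder of radius 21.7 mm and length L (r > 8.44 mm).
The whole shell is enclosed: λ_enc = σ·2πR = (3.44×10^-5)·2π·(0.00844) = 1.824×10^-6 C/m.
Applying ∮E·dA = Q_enc/ε₀ with the end caps contributing no flux:
E = 2k|λ_enc|/r = 2(8.99×10^9)(1.824×10^-6)/(0.0217) = 1.51e6 N/C.

E ≈ 1.51×10^6 N/C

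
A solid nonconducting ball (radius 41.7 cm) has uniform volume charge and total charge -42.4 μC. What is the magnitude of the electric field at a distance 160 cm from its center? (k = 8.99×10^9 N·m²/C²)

By spherical symmetry E is radial; choose a Gaussian sphere of radius r = 160 cm (r > R, so the entire charge is enclosed).
Q_enc = -42.4 μC = -4.24×10^-5 C.
Since E is radial and uniform over the Gaussian sphere, Φ = E·4πr² = Q_enc/ε₀.
E = k|Q_enc|/r² = (8.99×10^9)(4.24×10^-5)/(1.6)² = 1.49e5 N/C.

|E| ≈ 1.49×10^5 N/C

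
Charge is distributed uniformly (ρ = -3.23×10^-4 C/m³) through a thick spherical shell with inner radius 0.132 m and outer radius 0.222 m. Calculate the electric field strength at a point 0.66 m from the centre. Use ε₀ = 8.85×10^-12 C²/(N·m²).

Symmetry ⇒ E = E(r) r̂. Gaussian sphere of radius r = 0.66 m (r > 0.222 m, enclosing the whole shell).
Q_enc = ρ·(4π/3)(b³ − a³) = (-3.23×10^-4)·(4π/3)·((0.222)³ − (0.132)³) = -1.169×10^-5 C.
By Gauss's law, ∮E·dA = E·4πr² = Q_enc/ε₀.
E = |Q_enc|/(4πε₀r²) = (1.169×10^-5)/(4π·8.85×10^-12·(0.66)²) = 2.41×10^5 N/C.

E = 2.41×10^5 N/C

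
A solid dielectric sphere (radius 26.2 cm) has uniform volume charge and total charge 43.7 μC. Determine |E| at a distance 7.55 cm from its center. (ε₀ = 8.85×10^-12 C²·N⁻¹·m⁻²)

Take a concentric spherical Gaussian surface of radius r = 7.55 cm (r < R).
Only the charge within r is enclosed: Q_enc = Q·(r/R)³ = (43.7 μC)·(7.55 cm/26.2 cm)³ = 1.046e-6 C.
Since E is radial and uniform over the Gaussian sphere, Φ = E·4πr² = Q_enc/ε₀.
E = |Q_enc|/(4πε₀r²) = (1.046e-6)/(4π·8.85×10^-12·(0.0755)²) = 1.65×10^6 N/C.

|E| = 1.65×10^6 N/C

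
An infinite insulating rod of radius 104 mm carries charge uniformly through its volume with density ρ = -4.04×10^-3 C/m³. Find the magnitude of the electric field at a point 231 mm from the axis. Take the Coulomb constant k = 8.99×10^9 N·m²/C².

By cylindrical symmetry E is radial; use a coaxial Gaussian cylinder of radius 231 mm and length L (r > 104 mm, full cross-section enclosed).
λ_enc = ρ·πR² = (-4.04×10^-3)π(0.104)² = -1.373×10^-4 C/m.
Since E is radial and uniform over the curved surface, Φ = E·2πrL = Q_enc/ε₀ = λ_enc L/ε₀.
E = 2k|λ_enc|/r = 2(8.99×10^9)(1.373e-4)/(0.231) = 1.07e7 N/C.

|E| ≈ 1.07×10^7 V/m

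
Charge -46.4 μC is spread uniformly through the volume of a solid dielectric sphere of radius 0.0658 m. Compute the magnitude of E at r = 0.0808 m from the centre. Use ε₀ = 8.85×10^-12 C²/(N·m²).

Symmetry ⇒ E = E(r) r̂. Gaussian sphere of radius r = 0.0808 m (r > R, so the entire charge is enclosed).
Q_enc = -46.4 μC = -4.64×10^-5 C.
Since E is radial and uniform over the Gaussian sphere, Φ = E·4πr² = Q_enc/ε₀.
E = |Q_enc|/(4πε₀r²) = (4.64×10^-5)/(4π·8.85×10^-12·(0.0808)²) = 6.39×10^7 N/C.

E ≈ 6.39×10^7 N/C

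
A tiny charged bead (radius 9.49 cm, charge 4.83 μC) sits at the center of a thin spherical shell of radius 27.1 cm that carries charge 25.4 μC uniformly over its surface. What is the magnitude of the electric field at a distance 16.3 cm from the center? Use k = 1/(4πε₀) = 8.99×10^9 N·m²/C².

1.63e6 N/C

Symmetry ⇒ E = E(r) r̂. Gaussian sphere of radius r = 16.3 cm (between the bodies, 9.49 cm < r < 27.1 cm).
The shell at 27.1 cm lies outside the Gaussian surface, so Q_enc = 4.83 μC = 4.83×10^-6 C.
Since E is radial and uniform over the Gaussian sphere, Φ = E·4πr² = Q_enc/ε₀.
E = k|Q_enc|/r² = (8.99×10^9)(4.83e-6)/(0.163)² = 1.63×10^6 N/C.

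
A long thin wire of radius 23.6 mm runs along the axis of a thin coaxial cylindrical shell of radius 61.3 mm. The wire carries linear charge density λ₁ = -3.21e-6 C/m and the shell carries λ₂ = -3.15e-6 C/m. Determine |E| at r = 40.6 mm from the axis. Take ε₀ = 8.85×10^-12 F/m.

Choose a coaxial cylinder of radius r = 40.6 mm (arbitrary length L) as the Gaussian surface (between the conductors, 23.6 mm < r < 61.3 mm).
The shell at 61.3 mm lies outside the Gaussian surface, so λ_enc = λ₁ = -3.21e-6 C/m.
By Gauss's law (flux through the curved wall only), E·2πrL = λ_enc L/ε₀.
E = |λ_enc|/(2πε₀r) = (3.21×10^-6)/(2π·8.85×10^-12·0.0406) = 1.42×10^6 N/C.

E = 1.42e6 V/m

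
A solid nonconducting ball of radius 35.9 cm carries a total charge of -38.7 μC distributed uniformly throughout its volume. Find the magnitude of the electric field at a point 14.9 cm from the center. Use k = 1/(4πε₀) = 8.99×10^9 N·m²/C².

Symmetry ⇒ E = E(r) r̂. Gaussian sphere of radius r = 14.9 cm (r < R).
Only the charge within r is enclosed: Q_enc = Q·(r/R)³ = (-38.7 μC)·(14.9 cm/35.9 cm)³ = -2.767e-6 C.
Gauss's law: E·4πr² = Q_enc/ε₀.
E = k|Q_enc|/r² = (8.99×10^9)(2.767×10^-6)/(0.149)² = 1.12×10^6 N/C.

1.12e6 N/C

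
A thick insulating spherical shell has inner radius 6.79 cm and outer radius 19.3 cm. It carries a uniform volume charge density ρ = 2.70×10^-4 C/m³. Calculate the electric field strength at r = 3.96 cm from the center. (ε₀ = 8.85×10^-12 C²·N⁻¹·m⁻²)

|E| = 0 N/C

Use a concentric Gaussian sphere at r = 3.96 cm (r < 6.79 cm, inside the empty cavity).
Q_enc = 0 (all charge lies at larger r); Gauss's law gives E = 0.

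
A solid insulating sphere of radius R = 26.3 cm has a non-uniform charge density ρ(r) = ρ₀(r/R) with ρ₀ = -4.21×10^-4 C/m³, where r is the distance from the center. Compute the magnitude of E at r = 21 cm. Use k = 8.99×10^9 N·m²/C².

1.99e6 V/m

By spherical symmetry E is radial; choose a Gaussian sphere of radius r = 21 cm (r < R).
Integrate the density: Q_enc = 4π ∫₀^r ρ₀(r'/R)^1 r'² dr' = 4πρ₀ r^4/(4·R) = -9.78e-6 C.
Gauss's law: E·4πr² = Q_enc/ε₀.
E = k|Q_enc|/r² = (8.99×10^9)(9.78×10^-6)/(0.21)² = 1.99e6 N/C.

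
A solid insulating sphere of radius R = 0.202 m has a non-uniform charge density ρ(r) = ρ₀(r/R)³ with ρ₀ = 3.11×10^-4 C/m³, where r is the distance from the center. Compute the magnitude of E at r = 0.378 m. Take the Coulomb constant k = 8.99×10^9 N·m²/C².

Take a concentric spherical Gaussian surface of radius r = 0.378 m (r > R, all charge enclosed).
Q_enc = 4π ∫₀^R ρ₀(r'/R)^3 r'² dr' = 4πρ₀R³/6 = 5.369×10^-6 C.
Applying ∮E·dA = Q_enc/ε₀ with Φ = E(4πr²):
E = k|Q_enc|/r² = (8.99×10^9)(5.369e-6)/(0.378)² = 3.38×10^5 N/C.

|E| = 3.38×10^5 N/C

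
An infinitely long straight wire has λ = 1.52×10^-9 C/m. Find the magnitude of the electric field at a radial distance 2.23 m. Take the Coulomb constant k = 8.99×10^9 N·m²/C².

Coaxial Gaussian cylinder, radius r = 2.23 m, length L.
Q_enc = λL, so λ_enc = 1.52×10^-9 C/m.
Since E is radial and uniform over the curved surface, Φ = E·2πrL = Q_enc/ε₀ = λ_enc L/ε₀.
E = 2k|λ_enc|/r = 2(8.99×10^9)(1.52×10^-9)/(2.23) = 12.3 N/C.

E ≈ 12.3 N/C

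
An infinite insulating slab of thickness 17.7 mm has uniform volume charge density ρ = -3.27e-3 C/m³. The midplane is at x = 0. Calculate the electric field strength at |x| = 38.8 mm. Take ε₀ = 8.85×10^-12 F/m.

E ≈ 3.27e6 N/C

The point |x| = 38.8 mm lies outside the slab (half-thickness 0.00885 m). A symmetric pillbox spanning the full slab encloses Q_enc = ρ·d·A.
Flux = 2EA ⇒ E = |ρ|d/(2ε₀), independent of distance outside.
E = (3.27×10^-3)(0.0177)/(2·8.85×10^-12) = 3.27×10^6 N/C.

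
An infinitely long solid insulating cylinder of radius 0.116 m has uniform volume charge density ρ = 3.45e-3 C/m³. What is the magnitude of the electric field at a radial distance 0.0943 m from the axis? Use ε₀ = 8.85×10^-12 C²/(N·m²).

|E| ≈ 1.84e7 N/C

Choose a coaxial cylinder of radius r = 0.0943 m (arbitrary length L) as the Gaussian surface (r < R).
Charge inside radius r per length L is ρ·πr²·L, so λ_enc = ρπr² = 9.638×10^-5 C/m.
Applying ∮E·dA = Q_enc/ε₀ with the end caps contributing no flux:
E = |λ_enc|/(2πε₀r) = (9.638×10^-5)/(2π·8.85×10^-12·0.0943) = 1.84×10^7 N/C.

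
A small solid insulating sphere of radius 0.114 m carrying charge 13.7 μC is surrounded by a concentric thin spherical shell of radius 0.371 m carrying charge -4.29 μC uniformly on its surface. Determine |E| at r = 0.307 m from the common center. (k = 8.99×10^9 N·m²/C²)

|E| ≈ 1.31×10^6 N/C

By spherical symmetry E is radial; choose a Gaussian sphere of radius r = 0.307 m (between the bodies, 0.114 m < r < 0.371 m).
The shell at 0.371 m lies outside the Gaussian surface, so Q_enc = 13.7 μC = 1.37×10^-5 C.
Gauss's law: E·4πr² = Q_enc/ε₀.
E = k|Q_enc|/r² = (8.99×10^9)(1.37e-5)/(0.307)² = 1.31e6 N/C.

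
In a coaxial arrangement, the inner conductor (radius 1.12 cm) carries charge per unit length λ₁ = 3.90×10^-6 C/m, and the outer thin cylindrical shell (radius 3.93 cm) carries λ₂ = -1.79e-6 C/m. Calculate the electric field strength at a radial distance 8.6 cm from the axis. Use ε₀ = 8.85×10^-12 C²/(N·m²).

4.41e5 V/m

Choose a coaxial cylinder of radius r = 8.6 cm (arbitrary length L) as the Gaussian surface (r > 3.93 cm, enclosing both).
λ_enc = λ₁ + λ₂ = (3.90×10^-6) + (-1.79e-6) = 2.11e-6 C/m.
Gauss's law: E·2πrL = λ_enc L/ε₀.
E = |λ_enc|/(2πε₀r) = (2.11×10^-6)/(2π·8.85×10^-12·0.086) = 4.41e5 N/C.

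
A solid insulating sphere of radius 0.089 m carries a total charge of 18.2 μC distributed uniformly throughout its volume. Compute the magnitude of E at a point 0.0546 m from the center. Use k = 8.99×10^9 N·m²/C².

Symmetry ⇒ E = E(r) r̂. Gaussian sphere of radius r = 0.0546 m (r < R).
Only the charge within r is enclosed: Q_enc = Q·(r/R)³ = (18.2 μC)·(0.0546 m/0.089 m)³ = 4.202e-6 C.
By Gauss's law, ∮E·dA = E·4πr² = Q_enc/ε₀.
E = k|Q_enc|/r² = (8.99×10^9)(4.202e-6)/(0.0546)² = 1.27×10^7 N/C.

|E| = 1.27×10^7 N/C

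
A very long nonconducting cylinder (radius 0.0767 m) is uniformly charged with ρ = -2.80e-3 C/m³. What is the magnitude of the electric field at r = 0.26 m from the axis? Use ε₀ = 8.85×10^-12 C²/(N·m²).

3.58e6 V/m

Coaxial Gaussian cylinder, radius r = 0.26 m, length L (r > 0.0767 m, full cross-section enclosed).
λ_enc = ρ·πR² = (-2.80×10^-3)π(0.0767)² = -5.175×10^-5 C/m.
By Gauss's law (flux through the curved wall only), E·2πrL = λ_enc L/ε₀.
E = |λ_enc|/(2πε₀r) = (5.175×10^-5)/(2π·8.85×10^-12·0.26) = 3.58×10^6 N/C.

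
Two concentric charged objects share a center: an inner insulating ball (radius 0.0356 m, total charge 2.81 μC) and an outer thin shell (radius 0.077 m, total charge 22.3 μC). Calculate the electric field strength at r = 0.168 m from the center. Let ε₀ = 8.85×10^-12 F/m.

E = 8.00×10^6 V/m

Take a concentric spherical Gaussian surface of radius r = 0.168 m (r > 0.077 m, enclosing both).
Q_enc = (2.81 μC) + (22.3 μC) = 2.511e-5 C.
Applying ∮E·dA = Q_enc/ε₀ with Φ = E(4πr²):
E = |Q_enc|/(4πε₀r²) = (2.511×10^-5)/(4π·8.85×10^-12·(0.168)²) = 8.00e6 N/C.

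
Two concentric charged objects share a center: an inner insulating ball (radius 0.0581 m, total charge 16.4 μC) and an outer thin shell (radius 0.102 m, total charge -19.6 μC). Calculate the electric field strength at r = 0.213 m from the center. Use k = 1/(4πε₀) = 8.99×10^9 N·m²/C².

6.34e5 N/C

Symmetry ⇒ E = E(r) r̂. Gaussian sphere of radius r = 0.213 m (r > 0.102 m, enclosing both).
Q_enc = (16.4 μC) + (-19.6 μC) = -3.20e-6 C.
Applying ∮E·dA = Q_enc/ε₀ with Φ = E(4πr²):
E = k|Q_enc|/r² = (8.99×10^9)(3.20×10^-6)/(0.213)² = 6.34×10^5 N/C.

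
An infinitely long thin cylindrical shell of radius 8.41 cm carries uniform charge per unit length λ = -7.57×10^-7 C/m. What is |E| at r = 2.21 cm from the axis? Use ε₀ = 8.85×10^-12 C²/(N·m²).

E = 0 (no enclosed charge)

By cylindrical symmetry E is radial; use a coaxial Gaussian cylinder of radius 2.21 cm and length L (r < 8.41 cm, inside the shell).
All the surface charge lies outside this cylinder: Q_enc = 0, hence E = 0.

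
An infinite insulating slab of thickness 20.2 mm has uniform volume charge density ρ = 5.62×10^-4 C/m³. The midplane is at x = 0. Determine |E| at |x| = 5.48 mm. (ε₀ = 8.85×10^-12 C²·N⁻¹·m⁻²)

E = 3.48e5 N/C

By symmetry E is perpendicular to the slab. A Gaussian pillbox from −5.48 mm to +5.48 mm (face area A) lies entirely within the slab.
Q_enc = ρ·(2x)·A and flux = 2EA, so 2EA = 2ρxA/ε₀ ⇒ E = |ρ|x/ε₀.
E = (5.62×10^-4)(0.00548)/(8.85×10^-12) = 3.48×10^5 N/C.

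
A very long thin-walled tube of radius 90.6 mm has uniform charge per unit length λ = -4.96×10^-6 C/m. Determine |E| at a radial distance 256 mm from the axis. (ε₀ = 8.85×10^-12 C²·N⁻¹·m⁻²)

|E| = 3.48×10^5 N/C

Take a coaxial cylindrical Gaussian surface of radius r = 256 mm and length L (r > 90.6 mm).
The full line charge is enclosed: λ_enc = -4.96e-6 C/m.
By Gauss's law (flux through the curved wall only), E·2πrL = λ_enc L/ε₀.
E = |λ_enc|/(2πε₀r) = (4.96×10^-6)/(2π·8.85×10^-12·0.256) = 3.48×10^5 N/C.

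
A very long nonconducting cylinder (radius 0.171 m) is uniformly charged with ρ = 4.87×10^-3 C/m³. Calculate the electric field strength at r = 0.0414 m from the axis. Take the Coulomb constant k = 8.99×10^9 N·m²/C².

Coaxial Gaussian cylinder, radius r = 0.0414 m, length L (r < R).
Charge inside radius r per length L is ρ·πr²·L, so λ_enc = ρπr² = 2.622×10^-5 C/m.
Gauss's law: E·2πrL = λ_enc L/ε₀.
E = 2k|λ_enc|/r = 2(8.99×10^9)(2.622×10^-5)/(0.0414) = 1.14×10^7 N/C.

|E| = 1.14×10^7 V/m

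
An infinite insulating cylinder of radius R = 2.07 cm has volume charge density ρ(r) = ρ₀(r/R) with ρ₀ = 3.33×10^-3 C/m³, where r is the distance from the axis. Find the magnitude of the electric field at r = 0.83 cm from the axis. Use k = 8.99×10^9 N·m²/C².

|E| ≈ 4.17×10^5 N/C

Choose a coaxial cylinder of radius r = 0.83 cm (arbitrary length L) as the Gaussian surface (r < R).
λ_enc = ∫₀^r ρ(r')·2πr' dr' = (2πρ₀/R)·r^3/3 = 1.926×10^-7 C/m.
Since E is radial and uniform over the curved surface, Φ = E·2πrL = Q_enc/ε₀ = λ_enc L/ε₀.
E = 2k|λ_enc|/r = 2(8.99×10^9)(1.926×10^-7)/(0.0083) = 4.17×10^5 N/C.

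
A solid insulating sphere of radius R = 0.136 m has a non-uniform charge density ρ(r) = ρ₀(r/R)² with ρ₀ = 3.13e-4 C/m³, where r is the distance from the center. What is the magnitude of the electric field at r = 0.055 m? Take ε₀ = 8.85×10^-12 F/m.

Take a concentric spherical Gaussian surface of radius r = 0.055 m (r < R).
Integrate the density: Q_enc = 4π ∫₀^r ρ₀(r'/R)^2 r'² dr' = 4πρ₀ r^5/(5·R²) = 2.141e-8 C.
Gauss's law: E·4πr² = Q_enc/ε₀.
E = |Q_enc|/(4πε₀r²) = (2.141×10^-8)/(4π·8.85×10^-12·(0.055)²) = 6.36×10^4 N/C.

E ≈ 6.36×10^4 V/m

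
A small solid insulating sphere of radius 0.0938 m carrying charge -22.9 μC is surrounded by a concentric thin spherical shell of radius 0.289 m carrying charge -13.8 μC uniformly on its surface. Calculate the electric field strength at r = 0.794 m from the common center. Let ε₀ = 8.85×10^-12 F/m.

By spherical symmetry E is radial; choose a Gaussian sphere of radius r = 0.794 m (r > 0.289 m, enclosing both).
Q_enc = (-22.9 μC) + (-13.8 μC) = -3.67×10^-5 C.
Since E is radial and uniform over the Gaussian sphere, Φ = E·4πr² = Q_enc/ε₀.
E = |Q_enc|/(4πε₀r²) = (3.67×10^-5)/(4π·8.85×10^-12·(0.794)²) = 5.23e5 N/C.

5.23×10^5 V/m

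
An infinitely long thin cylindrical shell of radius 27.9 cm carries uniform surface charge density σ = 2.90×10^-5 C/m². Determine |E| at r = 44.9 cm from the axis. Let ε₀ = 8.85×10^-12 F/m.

By cylindrical symmetry E is radial; use a coaxial Gaussian cylinder of radius 44.9 cm and length L (r > 27.9 cm).
The whole shell is enclosed: λ_enc = σ·2πR = (2.90×10^-5)·2π·(0.279) = 5.084×10^-5 C/m.
Applying ∮E·dA = Q_enc/ε₀ with the end caps contributing no flux:
E = |λ_enc|/(2πε₀r) = (5.084e-5)/(2π·8.85×10^-12·0.449) = 2.04×10^6 N/C.

2.04×10^6 N/C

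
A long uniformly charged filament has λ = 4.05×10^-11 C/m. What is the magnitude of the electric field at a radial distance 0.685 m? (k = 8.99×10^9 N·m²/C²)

By cylindrical symmetry E is radial; use a coaxial Gaussian cylinder of radius 0.685 m and length L.
Q_enc = λL, so λ_enc = 4.05e-11 C/m.
By Gauss's law (flux through the curved wall only), E·2πrL = λ_enc L/ε₀.
E = 2k|λ_enc|/r = 2(8.99×10^9)(4.05×10^-11)/(0.685) = 1.06 N/C.

1.06 N/C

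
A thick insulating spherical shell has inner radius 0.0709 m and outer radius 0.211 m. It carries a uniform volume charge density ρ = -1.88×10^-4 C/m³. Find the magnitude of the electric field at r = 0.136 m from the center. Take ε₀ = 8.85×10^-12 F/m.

Take a concentric spherical Gaussian surface of radius r = 0.136 m (within the shell material, 0.0709 m < r < 0.211 m).
Enclosed charge is the volume from a to r: Q_enc = (4π/3)ρ(r³ − a³) = -1.70×10^-6 C.
Since E is radial and uniform over the Gaussian sphere, Φ = E·4πr² = Q_enc/ε₀.
E = |Q_enc|/(4πε₀r²) = (1.70×10^-6)/(4π·8.85×10^-12·(0.136)²) = 8.27×10^5 N/C.

E ≈ 8.27e5 V/m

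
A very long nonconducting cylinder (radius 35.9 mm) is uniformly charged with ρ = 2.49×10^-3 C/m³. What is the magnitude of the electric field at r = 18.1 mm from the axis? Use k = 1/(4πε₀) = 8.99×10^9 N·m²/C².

2.55×10^6 N/C

Coaxial Gaussian cylinder, radius r = 18.1 mm, length L (r < R).
Enclosed charge per unit length: λ_enc = ρ·πr² = (2.49×10^-3)π(0.0181)² = 2.563×10^-6 C/m.
By Gauss's law (flux through the curved wall only), E·2πrL = λ_enc L/ε₀.
E = 2k|λ_enc|/r = 2(8.99×10^9)(2.563e-6)/(0.0181) = 2.55×10^6 N/C.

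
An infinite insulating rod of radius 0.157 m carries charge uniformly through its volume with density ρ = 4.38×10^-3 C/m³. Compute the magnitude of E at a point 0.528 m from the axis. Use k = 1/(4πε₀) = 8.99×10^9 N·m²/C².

Take a coaxial cylindrical Gaussian surface of radius r = 0.528 m and length L (r > 0.157 m, full cross-section enclosed).
λ_enc = ρ·πR² = (4.38×10^-3)π(0.157)² = 3.392×10^-4 C/m.
Gauss's law: E·2πrL = λ_enc L/ε₀.
E = 2k|λ_enc|/r = 2(8.99×10^9)(3.392×10^-4)/(0.528) = 1.15×10^7 N/C.

E = 1.15e7 N/C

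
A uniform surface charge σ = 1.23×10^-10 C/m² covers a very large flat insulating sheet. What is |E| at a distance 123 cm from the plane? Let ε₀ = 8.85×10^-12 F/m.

The symmetry is planar: E is normal to the sheet and the same magnitude on both sides. Take a pillbox straddling the sheet with end-cap area A.
Only the two end caps contribute flux: Φ = 2EA. With Q_enc = σA, Gauss's law gives E = |σ|/(2ε₀).
E = |σ|/(2ε₀) = (1.23e-10)/(2·8.85×10^-12) = 6.95 N/C.

E ≈ 6.95 N/C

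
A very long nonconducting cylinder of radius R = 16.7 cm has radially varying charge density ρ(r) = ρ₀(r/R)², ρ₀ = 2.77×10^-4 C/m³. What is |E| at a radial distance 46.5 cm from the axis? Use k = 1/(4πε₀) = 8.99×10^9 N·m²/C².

4.69e5 N/C

Take a coaxial cylindrical Gaussian surface of radius r = 46.5 cm and length L (r > R, full charge per length enclosed).
λ_enc = 2π ∫₀^R ρ₀(r'/R)^2 r' dr' = 2πρ₀R²/4 = 1.213×10^-5 C/m.
Gauss's law: E·2πrL = λ_enc L/ε₀.
E = 2k|λ_enc|/r = 2(8.99×10^9)(1.213×10^-5)/(0.465) = 4.69×10^5 N/C.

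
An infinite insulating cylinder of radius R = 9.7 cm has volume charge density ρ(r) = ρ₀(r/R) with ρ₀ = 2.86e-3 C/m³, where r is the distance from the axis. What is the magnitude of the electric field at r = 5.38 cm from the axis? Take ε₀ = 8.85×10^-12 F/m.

|E| ≈ 3.21×10^6 N/C

Choose a coaxial cylinder of radius r = 5.38 cm (arbitrary length L) as the Gaussian surface (r < R).
Integrating ρ over the cross-section to radius r: λ_enc = (2πρ₀/R) ∫₀^r r'^2 dr' = 2πρ₀ r^3/(3·R) = 9.616×10^-6 C/m.
By Gauss's law (flux through the curved wall only), E·2πrL = λ_enc L/ε₀.
E = |λ_enc|/(2πε₀r) = (9.616×10^-6)/(2π·8.85×10^-12·0.0538) = 3.21×10^6 N/C.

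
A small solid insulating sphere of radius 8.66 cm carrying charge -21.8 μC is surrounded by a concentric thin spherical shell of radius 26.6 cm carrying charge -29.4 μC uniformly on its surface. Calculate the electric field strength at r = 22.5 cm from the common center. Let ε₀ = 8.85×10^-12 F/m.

By spherical symmetry E is radial; choose a Gaussian sphere of radius r = 22.5 cm (between the bodies, 8.66 cm < r < 26.6 cm).
Only the inner charge is enclosed; the outer shell contributes nothing inside itself. Q_enc = -21.8 μC = -2.18×10^-5 C.
Applying ∮E·dA = Q_enc/ε₀ with Φ = E(4πr²):
E = |Q_enc|/(4πε₀r²) = (2.18×10^-5)/(4π·8.85×10^-12·(0.225)²) = 3.87e6 N/C.

E = 3.87×10^6 N/C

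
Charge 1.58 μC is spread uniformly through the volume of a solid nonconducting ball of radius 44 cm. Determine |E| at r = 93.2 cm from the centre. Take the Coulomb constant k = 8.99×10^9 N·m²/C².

Symmetry ⇒ E = E(r) r̂. Gaussian sphere of radius r = 93.2 cm (r > R, so the entire charge is enclosed).
Q_enc = 1.58 μC = 1.58×10^-6 C.
Gauss's law: E·4πr² = Q_enc/ε₀.
E = k|Q_enc|/r² = (8.99×10^9)(1.58×10^-6)/(0.932)² = 1.64×10^4 N/C.

1.64×10^4 N/C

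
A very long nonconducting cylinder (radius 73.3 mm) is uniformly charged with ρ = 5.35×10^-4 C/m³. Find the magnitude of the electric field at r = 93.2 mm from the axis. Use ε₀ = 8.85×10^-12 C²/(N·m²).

Coaxial Gaussian cylinder, radius r = 93.2 mm, length L (r > 73.3 mm, full cross-section enclosed).
λ_enc = ρ·πR² = (5.35×10^-4)π(0.0733)² = 9.03×10^-6 C/m.
Gauss's law: E·2πrL = λ_enc L/ε₀.
E = |λ_enc|/(2πε₀r) = (9.03×10^-6)/(2π·8.85×10^-12·0.0932) = 1.74×10^6 N/C.

E = 1.74×10^6 N/C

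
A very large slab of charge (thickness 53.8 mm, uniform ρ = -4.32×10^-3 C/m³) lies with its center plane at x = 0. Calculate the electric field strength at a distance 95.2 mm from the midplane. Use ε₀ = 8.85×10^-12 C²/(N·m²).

The point |x| = 95.2 mm lies outside the slab (half-thickness 0.0269 m). A symmetric pillbox spanning the full slab encloses Q_enc = ρ·d·A.
Flux = 2EA ⇒ E = |ρ|d/(2ε₀), independent of distance outside.
E = (4.32×10^-3)(0.0538)/(2·8.85×10^-12) = 1.31×10^7 N/C.

E = 1.31×10^7 N/C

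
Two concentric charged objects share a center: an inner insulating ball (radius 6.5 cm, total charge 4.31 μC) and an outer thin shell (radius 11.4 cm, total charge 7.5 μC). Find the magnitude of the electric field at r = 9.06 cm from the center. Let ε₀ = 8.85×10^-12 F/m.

By spherical symmetry E is radial; choose a Gaussian sphere of radius r = 9.06 cm (between the bodies, 6.5 cm < r < 11.4 cm).
Only the inner charge is enclosed; the outer shell contributes nothing inside itself. Q_enc = 4.31 μC = 4.31×10^-6 C.
Gauss's law: E·4πr² = Q_enc/ε₀.
E = |Q_enc|/(4πε₀r²) = (4.31×10^-6)/(4π·8.85×10^-12·(0.0906)²) = 4.72×10^6 N/C.

4.72×10^6 V/m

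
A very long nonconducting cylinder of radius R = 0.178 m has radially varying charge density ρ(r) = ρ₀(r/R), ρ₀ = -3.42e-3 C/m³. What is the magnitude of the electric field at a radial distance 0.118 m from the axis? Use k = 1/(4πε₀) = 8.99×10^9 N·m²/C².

Take a coaxial cylindrical Gaussian surface of radius r = 0.118 m and length L (r < R).
Integrating ρ over the cross-section to radius r: λ_enc = (2πρ₀/R) ∫₀^r r'^2 dr' = 2πρ₀ r^3/(3·R) = -6.612×10^-5 C/m.
Gauss's law: E·2πrL = λ_enc L/ε₀.
E = 2k|λ_enc|/r = 2(8.99×10^9)(6.612×10^-5)/(0.118) = 1.01×10^7 N/C.

|E| ≈ 1.01×10^7 V/m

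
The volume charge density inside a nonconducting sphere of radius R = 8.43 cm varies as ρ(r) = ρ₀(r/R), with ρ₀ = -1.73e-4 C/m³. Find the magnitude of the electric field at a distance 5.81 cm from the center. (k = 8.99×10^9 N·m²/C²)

|E| = 1.96×10^5 N/C

By spherical symmetry E is radial; choose a Gaussian sphere of radius r = 5.81 cm (r < R).
Q_enc = ∫₀^r ρ(r')·4πr'² dr' = (4πρ₀/R) ∫₀^r r'^3 dr' = 4πρ₀ r^4/(4·R) = -7.346e-8 C.
Gauss's law: E·4πr² = Q_enc/ε₀.
E = k|Q_enc|/r² = (8.99×10^9)(7.346×10^-8)/(0.0581)² = 1.96×10^5 N/C.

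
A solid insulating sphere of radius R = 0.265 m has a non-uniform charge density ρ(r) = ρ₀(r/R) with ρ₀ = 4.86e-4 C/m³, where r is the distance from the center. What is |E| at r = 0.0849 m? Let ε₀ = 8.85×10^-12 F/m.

By spherical symmetry E is radial; choose a Gaussian sphere of radius r = 0.0849 m (r < R).
Integrate the density: Q_enc = 4π ∫₀^r ρ₀(r'/R)^1 r'² dr' = 4πρ₀ r^4/(4·R) = 2.993×10^-7 C.
Applying ∮E·dA = Q_enc/ε₀ with Φ = E(4πr²):
E = |Q_enc|/(4πε₀r²) = (2.993e-7)/(4π·8.85×10^-12·(0.0849)²) = 3.73×10^5 N/C.

|E| ≈ 3.73×10^5 V/m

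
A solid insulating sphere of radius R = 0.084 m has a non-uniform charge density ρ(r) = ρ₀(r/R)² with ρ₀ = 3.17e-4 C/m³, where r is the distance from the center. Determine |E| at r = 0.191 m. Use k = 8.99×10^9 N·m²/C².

Use a concentric Gaussian sphere at r = 0.191 m (r > R, all charge enclosed).
Q_enc = 4π ∫₀^R ρ₀(r'/R)^2 r'² dr' = 4πρ₀R³/5 = 4.722e-7 C.
Since E is radial and uniform over the Gaussian sphere, Φ = E·4πr² = Q_enc/ε₀.
E = k|Q_enc|/r² = (8.99×10^9)(4.722e-7)/(0.191)² = 1.16e5 N/C.

|E| ≈ 1.16e5 N/C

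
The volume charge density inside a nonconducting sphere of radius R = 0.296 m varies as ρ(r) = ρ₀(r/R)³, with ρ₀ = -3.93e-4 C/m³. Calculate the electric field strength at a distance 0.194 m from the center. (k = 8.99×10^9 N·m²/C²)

E ≈ 4.04×10^5 N/C

Take a concentric spherical Gaussian surface of radius r = 0.194 m (r < R).
Q_enc = ∫₀^r ρ(r')·4πr'² dr' = (4πρ₀/R³) ∫₀^r r'^5 dr' = 4πρ₀ r^6/(6·R³) = -1.692×10^-6 C.
Applying ∮E·dA = Q_enc/ε₀ with Φ = E(4πr²):
E = k|Q_enc|/r² = (8.99×10^9)(1.692×10^-6)/(0.194)² = 4.04×10^5 N/C.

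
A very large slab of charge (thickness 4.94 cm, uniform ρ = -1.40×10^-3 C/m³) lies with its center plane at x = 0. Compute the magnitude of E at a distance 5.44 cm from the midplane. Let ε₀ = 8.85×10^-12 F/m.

|E| = 3.91e6 V/m

The point |x| = 5.44 cm lies outside the slab (half-thickness 0.0247 m). A symmetric pillbox spanning the full slab encloses Q_enc = ρ·d·A.
Flux = 2EA ⇒ E = |ρ|d/(2ε₀), independent of distance outside.
E = (1.40e-3)(0.0494)/(2·8.85×10^-12) = 3.91×10^6 N/C.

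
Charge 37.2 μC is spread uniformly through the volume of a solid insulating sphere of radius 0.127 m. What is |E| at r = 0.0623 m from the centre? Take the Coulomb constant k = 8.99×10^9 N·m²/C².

Take a concentric spherical Gaussian surface of radius r = 0.0623 m (r < R).
For a uniform sphere the enclosed fraction is (r/R)³, so Q_enc = (37.2 μC)(0.0623/0.127)³ = 4.391×10^-6 C.
By Gauss's law, ∮E·dA = E·4πr² = Q_enc/ε₀.
E = k|Q_enc|/r² = (8.99×10^9)(4.391e-6)/(0.0623)² = 1.02e7 N/C.

|E| = 1.02e7 N/C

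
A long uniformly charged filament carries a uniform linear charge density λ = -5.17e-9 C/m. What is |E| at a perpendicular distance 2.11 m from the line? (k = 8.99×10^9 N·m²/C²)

E = 44.1 N/C

Take a coaxial cylindrical Gaussian surface of radius r = 2.11 m and length L.
Q_enc = λL, so λ_enc = -5.17e-9 C/m.
By Gauss's law (flux through the curved wall only), E·2πrL = λ_enc L/ε₀.
E = 2k|λ_enc|/r = 2(8.99×10^9)(5.17e-9)/(2.11) = 44.1 N/C.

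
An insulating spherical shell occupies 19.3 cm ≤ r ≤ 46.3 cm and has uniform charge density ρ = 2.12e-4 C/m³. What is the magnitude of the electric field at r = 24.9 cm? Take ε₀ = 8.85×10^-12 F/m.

E ≈ 1.06×10^6 N/C

Take a concentric spherical Gaussian surface of radius r = 24.9 cm (within the shell material, 19.3 cm < r < 46.3 cm).
Enclosed charge is the volume from a to r: Q_enc = (4π/3)ρ(r³ − a³) = 7.325e-6 C.
Since E is radial and uniform over the Gaussian sphere, Φ = E·4πr² = Q_enc/ε₀.
E = |Q_enc|/(4πε₀r²) = (7.325e-6)/(4π·8.85×10^-12·(0.249)²) = 1.06e6 N/C.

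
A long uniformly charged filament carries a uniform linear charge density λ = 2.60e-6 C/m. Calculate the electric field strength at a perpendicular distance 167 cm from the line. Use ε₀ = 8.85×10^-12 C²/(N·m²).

2.80e4 N/C

Coaxial Gaussian cylinder, radius r = 167 cm, length L.
Q_enc = λL, so λ_enc = 2.60×10^-6 C/m.
By Gauss's law (flux through the curved wall only), E·2πrL = λ_enc L/ε₀.
E = |λ_enc|/(2πε₀r) = (2.60×10^-6)/(2π·8.85×10^-12·1.67) = 2.80e4 N/C.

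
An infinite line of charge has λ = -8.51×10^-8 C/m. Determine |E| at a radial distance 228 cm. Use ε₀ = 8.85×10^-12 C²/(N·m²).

E ≈ 671 N/C

Choose a coaxial cylinder of radius r = 228 cm (arbitrary length L) as the Gaussian surface.
Q_enc = λL, so λ_enc = -8.51×10^-8 C/m.
Since E is radial and uniform over the curved surface, Φ = E·2πrL = Q_enc/ε₀ = λ_enc L/ε₀.
E = |λ_enc|/(2πε₀r) = (8.51×10^-8)/(2π·8.85×10^-12·2.28) = 671 N/C.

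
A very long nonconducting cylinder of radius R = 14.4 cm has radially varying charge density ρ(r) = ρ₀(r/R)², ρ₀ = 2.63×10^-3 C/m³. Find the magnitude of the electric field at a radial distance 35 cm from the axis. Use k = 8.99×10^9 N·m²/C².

By cylindrical symmetry E is radial; use a coaxial Gaussian cylinder of radius 35 cm and length L (r > R, full charge per length enclosed).
λ_enc = 2π ∫₀^R ρ₀(r'/R)^2 r' dr' = 2πρ₀R²/4 = 8.566×10^-5 C/m.
Applying ∮E·dA = Q_enc/ε₀ with the end caps contributing no flux:
E = 2k|λ_enc|/r = 2(8.99×10^9)(8.566e-5)/(0.35) = 4.40e6 N/C.

|E| ≈ 4.40×10^6 V/m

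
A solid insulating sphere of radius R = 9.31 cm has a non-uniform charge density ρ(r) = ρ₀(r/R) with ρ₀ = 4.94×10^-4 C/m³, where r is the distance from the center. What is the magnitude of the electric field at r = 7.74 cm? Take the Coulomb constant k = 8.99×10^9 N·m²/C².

E ≈ 8.98×10^5 V/m

Use a concentric Gaussian sphere at r = 7.74 cm (r < R).
Q_enc = ∫₀^r ρ(r')·4πr'² dr' = (4πρ₀/R) ∫₀^r r'^3 dr' = 4πρ₀ r^4/(4·R) = 5.983×10^-7 C.
Applying ∮E·dA = Q_enc/ε₀ with Φ = E(4πr²):
E = k|Q_enc|/r² = (8.99×10^9)(5.983×10^-7)/(0.0774)² = 8.98×10^5 N/C.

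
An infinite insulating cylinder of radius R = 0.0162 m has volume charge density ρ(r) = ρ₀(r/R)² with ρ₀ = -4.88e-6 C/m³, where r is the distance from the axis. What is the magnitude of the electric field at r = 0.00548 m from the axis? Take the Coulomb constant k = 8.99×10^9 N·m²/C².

Take a coaxial cylindrical Gaussian surface of radius r = 0.00548 m and length L (r < R).
λ_enc = ∫₀^r ρ(r')·2πr' dr' = (2πρ₀/R²)·r^4/4 = -2.634e-11 C/m.
By Gauss's law (flux through the curved wall only), E·2πrL = λ_enc L/ε₀.
E = 2k|λ_enc|/r = 2(8.99×10^9)(2.634e-11)/(0.00548) = 86.4 N/C.

|E| ≈ 86.4 V/m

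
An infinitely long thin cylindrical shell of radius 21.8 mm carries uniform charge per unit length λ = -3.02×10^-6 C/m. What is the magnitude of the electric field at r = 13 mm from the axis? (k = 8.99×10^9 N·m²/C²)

Choose a coaxial cylinder of radius r = 13 mm (arbitrary length L) as the Gaussian surface (r < 21.8 mm, inside the shell).
No charge is enclosed, so Gauss's law gives E·2πrL = 0 ⇒ E = 0.

|E| = 0 N/C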